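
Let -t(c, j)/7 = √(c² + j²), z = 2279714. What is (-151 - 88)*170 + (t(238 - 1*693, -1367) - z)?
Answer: -2320344 - 7*√2075714 ≈ -2.3304e+6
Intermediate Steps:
t(c, j) = -7*√(c² + j²)
(-151 - 88)*170 + (t(238 - 1*693, -1367) - z) = (-151 - 88)*170 + (-7*√((238 - 1*693)² + (-1367)²) - 1*2279714) = -239*170 + (-7*√((238 - 693)² + 1868689) - 2279714) = -40630 + (-7*√((-455)² + 1868689) - 2279714) = -40630 + (-7*√(207025 + 1868689) - 2279714) = -40630 + (-7*√2075714 - 2279714) = -40630 + (-2279714 - 7*√2075714) = -2320344 - 7*√2075714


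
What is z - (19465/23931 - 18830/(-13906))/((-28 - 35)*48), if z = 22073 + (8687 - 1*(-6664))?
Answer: 9415319892997639/251585071416 ≈ 37424.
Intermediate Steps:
z = 37424 (z = 22073 + (8687 + 6664) = 22073 + 15351 = 37424)
z - (19465/23931 - 18830/(-13906))/((-28 - 35)*48) = 37424 - (19465/23931 - 18830/(-13906))/((-28 - 35)*48) = 37424 - (19465*(1/23931) - 18830*(-1/13906))/((-63*48)) = 37424 - (19465/23931 + 9415/6953)/(-3024) = 37424 - 360650510*(-1)/(166392243*3024) = 37424 - 1*(-180325255/251585071416) = 37424 + 180325255/251585071416 = 9415319892997639/251585071416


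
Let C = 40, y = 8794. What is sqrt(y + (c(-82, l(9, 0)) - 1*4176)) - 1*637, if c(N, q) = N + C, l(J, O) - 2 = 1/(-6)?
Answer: -637 + 4*sqrt(286) ≈ -569.35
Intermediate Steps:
l(J, O) = 11/6 (l(J, O) = 2 + 1/(-6) = 2 + 1*(-1/6) = 2 - 1/6 = 11/6)
c(N, q) = 40 + N (c(N, q) = N + 40 = 40 + N)
sqrt(y + (c(-82, l(9, 0)) - 1*4176)) - 1*637 = sqrt(8794 + ((40 - 82) - 1*4176)) - 1*637 = sqrt(8794 + (-42 - 4176)) - 637 = sqrt(8794 - 4218) - 637 = sqrt(4576) - 637 = 4*sqrt(286) - 637 = -637 + 4*sqrt(286)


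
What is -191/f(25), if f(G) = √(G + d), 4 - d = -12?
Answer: -191*√41/41 ≈ -29.829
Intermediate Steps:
d = 16 (d = 4 - 1*(-12) = 4 + 12 = 16)
f(G) = √(16 + G) (f(G) = √(G + 16) = √(16 + G))
-191/f(25) = -191/√(16 + 25) = -191*√41/41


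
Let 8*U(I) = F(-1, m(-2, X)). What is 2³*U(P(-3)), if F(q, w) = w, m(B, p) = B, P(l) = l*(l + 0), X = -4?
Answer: -2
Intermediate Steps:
P(l) = l² (P(l) = l*l = l²)
U(I) = -¼ (U(I) = (⅛)*(-2) = -¼)
2³*U(P(-3)) = 2³*(-¼) = 8*(-¼) = -2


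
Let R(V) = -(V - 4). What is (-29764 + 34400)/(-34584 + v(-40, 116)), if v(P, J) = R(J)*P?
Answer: -1159/7526 ≈ -0.15400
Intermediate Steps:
R(V) = 4 - V (R(V) = -(-4 + V) = 4 - V)
v(P, J) = P*(4 - J) (v(P, J) = (4 - J)*P = P*(4 - J))
(-29764 + 34400)/(-34584 + v(-40, 116)) = (-29764 + 34400)/(-34584 - 40*(4 - 1*116)) = 4636/(-34584 - 40*(4 - 116)) = 4636/(-34584 - 40*(-112)) = 4636/(-34584 + 4480) = 4636/(-30104) = 4636*(-1/30104) = -1159/7526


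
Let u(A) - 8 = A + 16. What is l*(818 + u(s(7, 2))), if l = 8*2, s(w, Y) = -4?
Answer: 13408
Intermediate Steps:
u(A) = 24 + A (u(A) = 8 + (A + 16) = 8 + (16 + A) = 24 + A)
l = 16
l*(818 + u(s(7, 2))) = 16*(818 + (24 - 4)) = 16*(818 + 20) = 16*838 = 13408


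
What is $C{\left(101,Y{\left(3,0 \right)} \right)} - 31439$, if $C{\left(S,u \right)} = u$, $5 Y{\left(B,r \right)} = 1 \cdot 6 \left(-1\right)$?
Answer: $- \frac{157201}{5} \approx -31440.0$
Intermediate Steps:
$Y{\left(B,r \right)} = - \frac{6}{5}$ ($Y{\left(B,r \right)} = \frac{1 \cdot 6 \left(-1\right)}{5} = \frac{6 \left(-1\right)}{5} = \frac{1}{5} \left(-6\right) = - \frac{6}{5}$)
$C{\left(101,Y{\left(3,0 \right)} \right)} - 31439 = - \frac{6}{5} - 31439 = - \frac{157201}{5}$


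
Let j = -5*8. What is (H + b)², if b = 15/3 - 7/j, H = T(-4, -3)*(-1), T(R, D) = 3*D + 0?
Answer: 321489/1600 ≈ 200.93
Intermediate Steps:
T(R, D) = 3*D
j = -40
H = 9 (H = (3*(-3))*(-1) = -9*(-1) = 9)
b = 207/40 (b = 15/3 - 7/(-40) = 15*(⅓) - 7*(-1/40) = 5 + 7/40 = 207/40 ≈ 5.1750)
(H + b)² = (9 + 207/40)² = (567/40)² = 321489/1600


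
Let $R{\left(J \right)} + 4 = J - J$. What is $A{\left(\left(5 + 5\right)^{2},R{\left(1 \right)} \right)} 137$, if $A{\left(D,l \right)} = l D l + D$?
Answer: $232900$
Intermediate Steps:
$R{\left(J \right)} = -4$ ($R{\left(J \right)} = -4 + \left(J - J\right) = -4 + 0 = -4$)
$A{\left(D,l \right)} = D + D l^{2}$ ($A{\left(D,l \right)} = D l l + D = D l^{2} + D = D + D l^{2}$)
$A{\left(\left(5 + 5\right)^{2},R{\left(1 \right)} \right)} 137 = \left(5 + 5\right)^{2} \left(1 + \left(-4\right)^{2}\right) 137 = 10^{2} \left(1 + 16\right) 137 = 100 \cdot 17 \cdot 137 = 1700 \cdot 137 = 232900$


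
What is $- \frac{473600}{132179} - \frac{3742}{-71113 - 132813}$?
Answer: $- \frac{48042369891}{13477367377} \approx -3.5647$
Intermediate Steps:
$- \frac{473600}{132179} - \frac{3742}{-71113 - 132813} = \left(-473600\right) \frac{1}{132179} - \frac{3742}{-203926} = - \frac{473600}{132179} - - \frac{1871}{101963} = - \frac{473600}{132179} + \frac{1871}{101963} = - \frac{48042369891}{13477367377}$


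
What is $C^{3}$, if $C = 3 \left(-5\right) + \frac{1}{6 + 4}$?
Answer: $- \frac{3307949}{1000} \approx -3307.9$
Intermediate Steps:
$C = - \frac{149}{10}$ ($C = -15 + \frac{1}{10} = - \frac{149}{10} \approx -14.9$)
$C^{3} = \left(- \frac{149}{10}\right)^{3} = - \frac{3307949}{1000}$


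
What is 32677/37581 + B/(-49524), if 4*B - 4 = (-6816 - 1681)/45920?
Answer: 99080659813439/113952711344640 ≈ 0.86949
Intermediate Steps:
B = 175183/183680 (B = 1 + ((-6816 - 1681)/45920)/4 = 1 + (-8497*1/45920)/4 = 1 + (¼)*(-8497/45920) = 1 - 8497/183680 = 175183/183680 ≈ 0.95374)
32677/37581 + B/(-49524) = 32677/37581 + (175183/183680)/(-49524) = 32677*(1/37581) + (175183/183680)*(-1/49524) = 32677/37581 - 175183/9096568320 = 99080659813439/113952711344640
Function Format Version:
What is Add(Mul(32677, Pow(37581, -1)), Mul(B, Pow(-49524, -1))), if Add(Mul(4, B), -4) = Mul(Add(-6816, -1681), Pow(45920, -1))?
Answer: Rational(99080659813439, 113952711344640) ≈ 0.86949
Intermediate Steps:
B = Rational(175183, 183680) (B = Add(1, Mul(Rational(1, 4), Mul(Add(-6816, -1681), Pow(45920, -1)))) = Add(1, Mul(Rational(1, 4), Mul(-8497, Rational(1, 45920)))) = Add(1, Mul(Rational(1, 4), Rational(-8497, 45920))) = Add(1, Rational(-8497, 183680)) = Rational(175183, 183680) ≈ 0.95374)
Add(Mul(32677, Pow(37581, -1)), Mul(B, Pow(-49524, -1))) = Add(Mul(32677, Pow(37581, -1)), Mul(Rational(175183, 183680), Pow(-49524, -1))) = Add(Mul(32677, Rational(1, 37581)), Mul(Rational(175183, 183680), Rational(-1, 49524))) = Add(Rational(32677, 37581), Rational(-175183, 9096568320)) = Rational(99080659813439, 113952711344640)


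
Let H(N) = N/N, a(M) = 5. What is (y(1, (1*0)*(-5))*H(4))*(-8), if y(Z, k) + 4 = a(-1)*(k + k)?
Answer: 32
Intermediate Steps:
H(N) = 1
y(Z, k) = -4 + 10*k (y(Z, k) = -4 + 5*(k + k) = -4 + 5*(2*k) = -4 + 10*k)
(y(1, (1*0)*(-5))*H(4))*(-8) = ((-4 + 10*((1*0)*(-5)))*1)*(-8) = ((-4 + 10*(0*(-5)))*1)*(-8) = ((-4 + 10*0)*1)*(-8) = ((-4 + 0)*1)*(-8) = -4*1*(-8) = -4*(-8) = 32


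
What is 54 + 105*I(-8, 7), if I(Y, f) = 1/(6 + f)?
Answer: 807/13 ≈ 62.077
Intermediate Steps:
54 + 105*I(-8, 7) = 54 + 105/(6 + 7) = 54 + 105/13 = 807/13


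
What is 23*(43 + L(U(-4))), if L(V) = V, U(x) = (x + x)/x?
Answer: 1035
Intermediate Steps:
U(x) = 2 (U(x) = (2*x)/x = 2)
23*(43 + L(U(-4))) = 23*(43 + 2) = 23*45 = 1035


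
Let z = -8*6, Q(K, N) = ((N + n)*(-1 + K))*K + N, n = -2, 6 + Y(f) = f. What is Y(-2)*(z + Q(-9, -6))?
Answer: 6192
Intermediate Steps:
Y(f) = -6 + f
Q(K, N) = N + K*(-1 + K)*(-2 + N) (Q(K, N) = ((N - 2)*(-1 + K))*K + N = ((-2 + N)*(-1 + K))*K + N = ((-1 + K)*(-2 + N))*K + N = K*(-1 + K)*(-2 + N) + N = N + K*(-1 + K)*(-2 + N))
z = -48
Y(-2)*(z + Q(-9, -6)) = (-6 - 2)*(-48 + (-6 - 2*(-9)² + 2*(-9) - 6*(-9)² - 1*(-9)*(-6))) = -8*(-48 + (-6 - 2*81 - 18 - 6*81 - 54)) = -8*(-48 + (-6 - 162 - 18 - 486 - 54)) = -8*(-48 - 726) = -8*(-774) = 6192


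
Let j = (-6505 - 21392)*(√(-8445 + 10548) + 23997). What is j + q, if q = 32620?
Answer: -669411689 - 27897*√2103 ≈ -6.7069e+8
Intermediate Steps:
j = -669444309 - 27897*√2103 (j = -27897*(√2103 + 23997) = -27897*(23997 + √2103) = -669444309 - 27897*√2103 ≈ -6.7072e+8)
j + q = (-669444309 - 27897*√2103) + 32620 = -669411689 - 27897*√2103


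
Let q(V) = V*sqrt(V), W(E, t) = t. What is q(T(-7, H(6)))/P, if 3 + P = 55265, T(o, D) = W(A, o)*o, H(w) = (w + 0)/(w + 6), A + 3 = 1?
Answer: 343/55262 ≈ 0.0062068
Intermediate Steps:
A = -2 (A = -3 + 1 = -2)
H(w) = w/(6 + w)
T(o, D) = o**2 (T(o, D) = o*o = o**2)
q(V) = V**(3/2)
P = 55262 (P = -3 + 55265 = 55262)
q(T(-7, H(6)))/P = ((-7)**2)**(3/2)/55262 = 49**(3/2)*(1/55262) = 343*(1/55262) = 343/55262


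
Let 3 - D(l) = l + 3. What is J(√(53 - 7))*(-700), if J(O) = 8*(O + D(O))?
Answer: 0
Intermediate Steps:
D(l) = -l (D(l) = 3 - (l + 3) = 3 - (3 + l) = 3 + (-3 - l) = -l)
J(O) = 0 (J(O) = 8*(O - O) = 8*0 = 0)
J(√(53 - 7))*(-700) = 0*(-700) = 0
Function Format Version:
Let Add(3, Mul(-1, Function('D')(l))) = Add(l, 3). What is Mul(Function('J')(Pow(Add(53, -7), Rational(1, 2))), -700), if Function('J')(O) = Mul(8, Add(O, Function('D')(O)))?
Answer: 0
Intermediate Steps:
Function('D')(l) = Mul(-1, l) (Function('D')(l) = Add(3, Mul(-1, Add(l, 3))) = Add(3, Mul(-1, Add(3, l))) = Add(3, Add(-3, Mul(-1, l))) = Mul(-1, l))
Function('J')(O) = 0 (Function('J')(O) = Mul(8, Add(O, Mul(-1, O))) = Mul(8, 0) = 0)
Mul(Function('J')(Pow(Add(53, -7), Rational(1, 2))), -700) = Mul(0, -700) = 0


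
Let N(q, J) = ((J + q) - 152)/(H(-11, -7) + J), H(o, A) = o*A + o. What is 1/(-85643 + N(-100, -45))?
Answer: -7/599600 ≈ -1.1674e-5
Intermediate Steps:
H(o, A) = o + A*o (H(o, A) = A*o + o = o + A*o)
N(q, J) = (-152 + J + q)/(66 + J) (N(q, J) = ((J + q) - 152)/(-11*(1 - 7) + J) = (-152 + J + q)/(-11*(-6) + J) = (-152 + J + q)/(66 + J))
1/(-85643 + N(-100, -45)) = 1/(-85643 + (-152 - 45 - 100)/(66 - 45)) = 1/(-85643 - 297/21) = 1/(-85643 + (1/21)*(-297)) = 1/(-85643 - 99/7) = 1/(-599600/7) = -7/599600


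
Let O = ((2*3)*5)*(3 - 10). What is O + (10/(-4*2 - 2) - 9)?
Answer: -220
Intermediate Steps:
O = -210 (O = (6*5)*(-7) = 30*(-7) = -210)
O + (10/(-4*2 - 2) - 9) = -210 + (10/(-4*2 - 2) - 9) = -210 + (10/(-8 - 2) - 9) = -210 + (10/(-10) - 9) = -210 + (10*(-⅒) - 9) = -210 + (-1 - 9) = -210 - 10 = -220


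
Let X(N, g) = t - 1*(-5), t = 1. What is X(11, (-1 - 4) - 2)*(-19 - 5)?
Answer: -144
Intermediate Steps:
X(N, g) = 6 (X(N, g) = 1 - 1*(-5) = 1 + 5 = 6)
X(11, (-1 - 4) - 2)*(-19 - 5) = 6*(-19 - 5) = 6*(-24) = -144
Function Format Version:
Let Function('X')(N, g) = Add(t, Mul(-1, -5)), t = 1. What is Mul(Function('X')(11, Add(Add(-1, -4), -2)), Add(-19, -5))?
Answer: -144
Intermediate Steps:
Function('X')(N, g) = 6 (Function('X')(N, g) = Add(1, Mul(-1, -5)) = Add(1, 5) = 6)
Mul(Function('X')(11, Add(Add(-1, -4), -2)), Add(-19, -5)) = Mul(6, Add(-19, -5)) = Mul(6, -24) = -144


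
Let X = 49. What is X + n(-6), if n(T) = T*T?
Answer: 85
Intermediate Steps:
n(T) = T²
X + n(-6) = 49 + (-6)² = 49 + 36 = 85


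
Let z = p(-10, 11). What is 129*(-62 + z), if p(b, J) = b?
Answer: -9288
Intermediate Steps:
z = -10
129*(-62 + z) = 129*(-62 - 10) = 129*(-72) = -9288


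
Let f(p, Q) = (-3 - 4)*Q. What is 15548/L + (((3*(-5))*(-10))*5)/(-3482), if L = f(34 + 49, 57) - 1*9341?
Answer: -7680392/4239335 ≈ -1.8117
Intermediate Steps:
f(p, Q) = -7*Q
L = -9740 (L = -7*57 - 1*9341 = -399 - 9341 = -9740)
15548/L + (((3*(-5))*(-10))*5)/(-3482) = 15548/(-9740) + (((3*(-5))*(-10))*5)/(-3482) = 15548*(-1/9740) + (-15*(-10)*5)*(-1/3482) = -3887/2435 + (150*5)*(-1/3482) = -3887/2435 + 750*(-1/3482) = -3887/2435 - 375/1741 = -7680392/4239335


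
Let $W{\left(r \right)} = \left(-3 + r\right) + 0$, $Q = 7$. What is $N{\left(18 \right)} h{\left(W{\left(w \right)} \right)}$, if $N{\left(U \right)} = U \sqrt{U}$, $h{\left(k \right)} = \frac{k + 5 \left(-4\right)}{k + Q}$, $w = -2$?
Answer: $- 675 \sqrt{2} \approx -954.59$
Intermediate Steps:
$W{\left(r \right)} = -3 + r$
$h{\left(k \right)} = \frac{-20 + k}{7 + k}$ ($h{\left(k \right)} = \frac{k + 5 \left(-4\right)}{k + 7} = \frac{k - 20}{7 + k} = \frac{-20 + k}{7 + k}$)
$N{\left(U \right)} = U^{\frac{3}{2}}$
$N{\left(18 \right)} h{\left(W{\left(w \right)} \right)} = 18^{\frac{3}{2}} \frac{-20 - 5}{7 - 5} = 54 \sqrt{2} \frac{-20 - 5}{7 - 5} = 54 \sqrt{2} \cdot \frac{1}{2} \left(-25\right) = 54 \sqrt{2} \left(- \frac{25}{2}\right) = - 675 \sqrt{2}$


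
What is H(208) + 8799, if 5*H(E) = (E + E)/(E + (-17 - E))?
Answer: 747499/85 ≈ 8794.1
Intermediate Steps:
H(E) = -2*E/85 (H(E) = ((E + E)/(E + (-17 - E)))/5 = ((2*E)/(-17))/5 = ((2*E)*(-1/17))/5 = (-2*E/17)/5 = -2*E/85)
H(208) + 8799 = -2/85*208 + 8799 = -416/85 + 8799 = 747499/85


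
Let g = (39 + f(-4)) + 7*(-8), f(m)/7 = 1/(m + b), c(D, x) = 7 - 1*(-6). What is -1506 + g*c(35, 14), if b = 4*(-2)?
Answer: -20815/12 ≈ -1734.6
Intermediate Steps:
c(D, x) = 13 (c(D, x) = 7 + 6 = 13)
b = -8
f(m) = 7/(-8 + m) (f(m) = 7/(m - 8) = 7/(-8 + m))
g = -211/12 (g = (39 + 7/(-8 - 4)) + 7*(-8) = (39 + 7/(-12)) - 56 = (39 + 7*(-1/12)) - 56 = (39 - 7/12) - 56 = 461/12 - 56 = -211/12 ≈ -17.583)
-1506 + g*c(35, 14) = -1506 - 211/12*13 = -1506 - 2743/12 = -20815/12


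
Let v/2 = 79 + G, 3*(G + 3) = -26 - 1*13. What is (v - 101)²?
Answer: 625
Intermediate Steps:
G = -16 (G = -3 + (-26 - 1*13)/3 = -3 + (-26 - 13)/3 = -3 + (⅓)*(-39) = -3 - 13 = -16)
v = 126 (v = 2*(79 - 16) = 2*63 = 126)
(v - 101)² = (126 - 101)² = 25² = 625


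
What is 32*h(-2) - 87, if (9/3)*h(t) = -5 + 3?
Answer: -325/3 ≈ -108.33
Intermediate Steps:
h(t) = -2/3 (h(t) = (-5 + 3)/3 = (1/3)*(-2) = -2/3)
32*h(-2) - 87 = 32*(-2/3) - 87 = -64/3 - 87 = -325/3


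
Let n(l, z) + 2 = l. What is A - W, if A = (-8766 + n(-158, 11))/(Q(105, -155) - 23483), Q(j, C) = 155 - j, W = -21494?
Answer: 503677828/23433 ≈ 21494.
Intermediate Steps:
n(l, z) = -2 + l
A = 8926/23433 (A = (-8766 + (-2 - 158))/((155 - 1*105) - 23483) = (-8766 - 160)/((155 - 105) - 23483) = -8926/(50 - 23483) = -8926/(-23433) = -8926*(-1/23433) = 8926/23433 ≈ 0.38092)
A - W = 8926/23433 - 1*(-21494) = 8926/23433 + 21494 = 503677828/23433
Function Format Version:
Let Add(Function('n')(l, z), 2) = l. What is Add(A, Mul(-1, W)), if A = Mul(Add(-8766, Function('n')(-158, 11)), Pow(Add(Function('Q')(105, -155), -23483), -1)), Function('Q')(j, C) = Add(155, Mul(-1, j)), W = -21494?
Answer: Rational(503677828, 23433) ≈ 21494.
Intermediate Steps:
Function('n')(l, z) = Add(-2, l)
A = Rational(8926, 23433) (A = Mul(Add(-8766, Add(-2, -158)), Pow(Add(Add(155, Mul(-1, 105)), -23483), -1)) = Mul(Add(-8766, -160), Pow(Add(Add(155, -105), -23483), -1)) = Mul(-8926, Pow(Add(50, -23483), -1)) = Mul(-8926, Pow(-23433, -1)) = Mul(-8926, Rational(-1, 23433)) = Rational(8926, 23433) ≈ 0.38092)
Add(A, Mul(-1, W)) = Add(Rational(8926, 23433), Mul(-1, -21494)) = Add(Rational(8926, 23433), 21494) = Rational(503677828, 23433)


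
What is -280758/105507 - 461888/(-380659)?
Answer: -19380214102/13387396371 ≈ -1.4476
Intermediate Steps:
-280758/105507 - 461888/(-380659) = -280758*1/105507 - 461888*(-1/380659) = -93586/35169 + 461888/380659 = -19380214102/13387396371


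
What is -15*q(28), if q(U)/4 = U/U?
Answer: -60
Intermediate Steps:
q(U) = 4 (q(U) = 4*(U/U) = 4*1 = 4)
-15*q(28) = -15*4 = -60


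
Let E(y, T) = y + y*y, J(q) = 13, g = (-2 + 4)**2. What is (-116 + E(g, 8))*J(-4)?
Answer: -1248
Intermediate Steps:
g = 4 (g = 2**2 = 4)
E(y, T) = y + y**2
(-116 + E(g, 8))*J(-4) = (-116 + 4*(1 + 4))*13 = (-116 + 4*5)*13 = (-116 + 20)*13 = -96*13 = -1248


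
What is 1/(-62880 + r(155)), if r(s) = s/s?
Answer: -1/62879 ≈ -1.5904e-5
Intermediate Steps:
r(s) = 1
1/(-62880 + r(155)) = 1/(-62880 + 1) = 1/(-62879) = -1/62879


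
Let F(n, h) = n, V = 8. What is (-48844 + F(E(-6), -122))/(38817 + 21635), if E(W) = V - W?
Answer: -24415/30226 ≈ -0.80775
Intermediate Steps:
E(W) = 8 - W
(-48844 + F(E(-6), -122))/(38817 + 21635) = (-48844 + (8 - 1*(-6)))/(38817 + 21635) = (-48844 + (8 + 6))/60452 = (-48844 + 14)*(1/60452) = -48830*1/60452 = -24415/30226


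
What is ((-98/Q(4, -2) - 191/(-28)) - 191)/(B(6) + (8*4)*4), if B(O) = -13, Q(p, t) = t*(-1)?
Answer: -6529/3220 ≈ -2.0276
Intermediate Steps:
Q(p, t) = -t
((-98/Q(4, -2) - 191/(-28)) - 191)/(B(6) + (8*4)*4) = ((-98/((-1*(-2))) - 191/(-28)) - 191)/(-13 + (8*4)*4) = ((-98/2 - 191*(-1/28)) - 191)/(-13 + 32*4) = ((-98*½ + 191/28) - 191)/(-13 + 128) = ((-49 + 191/28) - 191)/115 = (-1181/28 - 191)*(1/115) = -6529/28*1/115 = -6529/3220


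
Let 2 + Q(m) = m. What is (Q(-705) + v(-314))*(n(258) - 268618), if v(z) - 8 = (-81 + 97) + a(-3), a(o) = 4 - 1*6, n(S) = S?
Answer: 183826600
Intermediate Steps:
Q(m) = -2 + m
a(o) = -2 (a(o) = 4 - 6 = -2)
v(z) = 22 (v(z) = 8 + ((-81 + 97) - 2) = 8 + (16 - 2) = 8 + 14 = 22)
(Q(-705) + v(-314))*(n(258) - 268618) = ((-2 - 705) + 22)*(258 - 268618) = (-707 + 22)*(-268360) = -685*(-268360) = 183826600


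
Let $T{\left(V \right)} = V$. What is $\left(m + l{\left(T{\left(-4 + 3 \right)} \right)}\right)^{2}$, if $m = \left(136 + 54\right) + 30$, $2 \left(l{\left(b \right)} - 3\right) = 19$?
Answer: $\frac{216225}{4} \approx 54056.0$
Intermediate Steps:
$l{\left(b \right)} = \frac{25}{2}$ ($l{\left(b \right)} = 3 + \frac{1}{2} \cdot 19 = 3 + \frac{19}{2} = \frac{25}{2}$)
$m = 220$ ($m = 190 + 30 = 220$)
$\left(m + l{\left(T{\left(-4 + 3 \right)} \right)}\right)^{2} = \left(220 + \frac{25}{2}\right)^{2} = \left(\frac{465}{2}\right)^{2} = \frac{216225}{4}$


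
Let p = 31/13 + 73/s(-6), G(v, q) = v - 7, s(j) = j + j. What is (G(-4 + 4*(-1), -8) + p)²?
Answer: 8508889/24336 ≈ 349.64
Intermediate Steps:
s(j) = 2*j
G(v, q) = -7 + v
p = -577/156 (p = 31/13 + 73/((2*(-6))) = 31*(1/13) + 73/(-12) = 31/13 + 73*(-1/12) = 31/13 - 73/12 = -577/156 ≈ -3.6987)
(G(-4 + 4*(-1), -8) + p)² = ((-7 + (-4 + 4*(-1))) - 577/156)² = ((-7 + (-4 - 4)) - 577/156)² = ((-7 - 8) - 577/156)² = (-15 - 577/156)² = (-2917/156)² = 8508889/24336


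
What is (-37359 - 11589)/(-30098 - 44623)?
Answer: 16316/24907 ≈ 0.65508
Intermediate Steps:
(-37359 - 11589)/(-30098 - 44623) = -48948/(-74721) = -48948*(-1/74721) = 16316/24907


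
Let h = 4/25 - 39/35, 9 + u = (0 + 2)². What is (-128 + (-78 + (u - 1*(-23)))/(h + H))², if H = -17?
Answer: 38352522244/2468041 ≈ 15540.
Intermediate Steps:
u = -5 (u = -9 + (0 + 2)² = -9 + 2² = -9 + 4 = -5)
h = -167/175 (h = 4*(1/25) - 39*1/35 = 4/25 - 39/35 = -167/175 ≈ -0.95429)
(-128 + (-78 + (u - 1*(-23)))/(h + H))² = (-128 + (-78 + (-5 - 1*(-23)))/(-167/175 - 17))² = (-128 + (-78 + (-5 + 23))/(-3142/175))² = (-128 + (-78 + 18)*(-175/3142))² = (-128 - 60*(-175/3142))² = (-128 + 5250/1571)² = (-195838/1571)² = 38352522244/2468041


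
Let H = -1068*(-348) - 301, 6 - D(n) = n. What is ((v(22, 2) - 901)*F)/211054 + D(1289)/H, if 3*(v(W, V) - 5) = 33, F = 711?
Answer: -233945379587/78377646602 ≈ -2.9848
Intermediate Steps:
v(W, V) = 16 (v(W, V) = 5 + (⅓)*33 = 5 + 11 = 16)
D(n) = 6 - n
H = 371363 (H = 371664 - 301 = 371363)
((v(22, 2) - 901)*F)/211054 + D(1289)/H = ((16 - 901)*711)/211054 + (6 - 1*1289)/371363 = -885*711*(1/211054) + (6 - 1289)*(1/371363) = -629235*1/211054 - 1283*1/371363 = -629235/211054 - 1283/371363 = -233945379587/78377646602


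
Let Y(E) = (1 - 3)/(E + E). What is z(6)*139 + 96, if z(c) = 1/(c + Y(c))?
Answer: 4194/35 ≈ 119.83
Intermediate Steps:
Y(E) = -1/E (Y(E) = -2*1/(2*E) = -1/E)
z(c) = 1/(c - 1/c)
z(6)*139 + 96 = (6/(-1 + 6²))*139 + 96 = (6/(-1 + 36))*139 + 96 = (6/35)*139 + 96 = 834/35 + 96 = 4194/35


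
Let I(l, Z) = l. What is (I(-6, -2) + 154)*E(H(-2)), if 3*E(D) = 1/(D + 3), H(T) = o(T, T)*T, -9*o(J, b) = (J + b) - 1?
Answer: 444/17 ≈ 26.118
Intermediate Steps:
o(J, b) = ⅑ - J/9 - b/9 (o(J, b) = -((J + b) - 1)/9 = -(-1 + J + b)/9 = ⅑ - J/9 - b/9)
H(T) = T*(⅑ - 2*T/9) (H(T) = (⅑ - T/9 - T/9)*T = (⅑ - 2*T/9)*T = T*(⅑ - 2*T/9))
E(D) = 1/(3*(3 + D)) (E(D) = 1/(3*(D + 3)) = 1/(3*(3 + D)))
(I(-6, -2) + 154)*E(H(-2)) = (-6 + 154)*(1/(3*(3 + (⅑)*(-2)*(1 - 2*(-2))))) = 148*(1/(3*(3 + (⅑)*(-2)*(1 + 4)))) = 148*(1/(3*(3 + (⅑)*(-2)*5))) = 148*(1/(3*(3 - 10/9))) = 148*(1/(3*(17/9))) = 148*((⅓)*(9/17)) = 148*(3/17) = 444/17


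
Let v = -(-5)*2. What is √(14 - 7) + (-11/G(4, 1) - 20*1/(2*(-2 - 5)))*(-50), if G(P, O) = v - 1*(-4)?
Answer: -225/7 + √7 ≈ -29.497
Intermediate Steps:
v = 10 (v = -5*(-2) = 10)
G(P, O) = 14 (G(P, O) = 10 - 1*(-4) = 10 + 4 = 14)
√(14 - 7) + (-11/G(4, 1) - 20*1/(2*(-2 - 5)))*(-50) = √(14 - 7) + (-11/14 - 20*1/(2*(-2 - 5)))*(-50) = √7 + (-11*1/14 - 20/(2*(-7)))*(-50) = √7 + (-11/14 - 20/(-14))*(-50) = √7 + (-11/14 - 20*(-1/14))*(-50) = √7 + (-11/14 + 10/7)*(-50) = √7 + (9/14)*(-50) = √7 - 225/7 = -225/7 + √7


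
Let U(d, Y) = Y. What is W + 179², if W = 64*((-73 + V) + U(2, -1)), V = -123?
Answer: 19433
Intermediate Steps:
W = -12608 (W = 64*((-73 - 123) - 1) = 64*(-196 - 1) = 64*(-197) = -12608)
W + 179² = -12608 + 179² = -12608 + 32041 = 19433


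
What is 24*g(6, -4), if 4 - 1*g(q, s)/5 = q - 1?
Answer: -120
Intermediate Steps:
g(q, s) = 25 - 5*q (g(q, s) = 20 - 5*(q - 1) = 20 - 5*(-1 + q) = 20 + (5 - 5*q) = 25 - 5*q)
24*g(6, -4) = 24*(25 - 5*6) = 24*(25 - 30) = 24*(-5) = -120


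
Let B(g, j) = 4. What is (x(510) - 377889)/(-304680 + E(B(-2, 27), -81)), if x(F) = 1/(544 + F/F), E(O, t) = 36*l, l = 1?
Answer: 51487376/41507745 ≈ 1.2404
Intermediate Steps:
E(O, t) = 36 (E(O, t) = 36*1 = 36)
x(F) = 1/545 (x(F) = 1/(544 + 1) = 1/545)
(x(510) - 377889)/(-304680 + E(B(-2, 27), -81)) = (1/545 - 377889)/(-304680 + 36) = -205949504/545/(-304644) = -205949504/545*(-1/304644) = 51487376/41507745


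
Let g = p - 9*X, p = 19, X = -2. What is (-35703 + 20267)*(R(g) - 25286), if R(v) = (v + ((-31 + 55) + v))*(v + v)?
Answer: 278372824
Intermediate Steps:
g = 37 (g = 19 - 9*(-2) = 19 + 18 = 37)
R(v) = 2*v*(24 + 2*v) (R(v) = (v + (24 + v))*(2*v) = (24 + 2*v)*(2*v) = 2*v*(24 + 2*v))
(-35703 + 20267)*(R(g) - 25286) = (-35703 + 20267)*(4*37*(12 + 37) - 25286) = -15436*(4*37*49 - 25286) = -15436*(7252 - 25286) = -15436*(-18034) = 278372824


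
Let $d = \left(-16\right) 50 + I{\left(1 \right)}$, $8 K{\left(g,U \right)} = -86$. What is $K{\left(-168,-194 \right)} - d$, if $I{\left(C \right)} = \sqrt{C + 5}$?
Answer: $\frac{3157}{4} - \sqrt{6} \approx 786.8$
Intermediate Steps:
$K{\left(g,U \right)} = - \frac{43}{4}$ ($K{\left(g,U \right)} = \frac{1}{8} \left(-86\right) = - \frac{43}{4}$)
$I{\left(C \right)} = \sqrt{5 + C}$
$d = -800 + \sqrt{6}$ ($d = \left(-16\right) 50 + \sqrt{5 + 1} = -800 + \sqrt{6} \approx -797.55$)
$K{\left(-168,-194 \right)} - d = - \frac{43}{4} - \left(-800 + \sqrt{6}\right) = - \frac{43}{4} + \left(800 - \sqrt{6}\right) = \frac{3157}{4} - \sqrt{6}$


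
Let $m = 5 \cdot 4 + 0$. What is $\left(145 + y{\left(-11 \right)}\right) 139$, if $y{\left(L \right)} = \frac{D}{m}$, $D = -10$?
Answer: $\frac{40171}{2} \approx 20086.0$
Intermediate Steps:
$m = 20$ ($m = 20 + 0 = 20$)
$y{\left(L \right)} = - \frac{1}{2}$ ($y{\left(L \right)} = - \frac{10}{20} = \left(-10\right) \frac{1}{20} = - \frac{1}{2}$)
$\left(145 + y{\left(-11 \right)}\right) 139 = \left(145 - \frac{1}{2}\right) 139 = \frac{289}{2} \cdot 139 = \frac{40171}{2}$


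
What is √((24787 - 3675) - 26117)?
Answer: I*√5005 ≈ 70.746*I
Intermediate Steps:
√((24787 - 3675) - 26117) = √(21112 - 26117) = √(-5005) = I*√5005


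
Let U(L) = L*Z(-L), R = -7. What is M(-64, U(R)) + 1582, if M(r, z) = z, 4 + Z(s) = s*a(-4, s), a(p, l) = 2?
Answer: 1512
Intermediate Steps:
Z(s) = -4 + 2*s (Z(s) = -4 + s*2 = -4 + 2*s)
U(L) = L*(-4 - 2*L) (U(L) = L*(-4 + 2*(-L)) = L*(-4 - 2*L))
M(-64, U(R)) + 1582 = 2*(-7)*(-2 - 1*(-7)) + 1582 = 2*(-7)*(-2 + 7) + 1582 = 2*(-7)*5 + 1582 = -70 + 1582 = 1512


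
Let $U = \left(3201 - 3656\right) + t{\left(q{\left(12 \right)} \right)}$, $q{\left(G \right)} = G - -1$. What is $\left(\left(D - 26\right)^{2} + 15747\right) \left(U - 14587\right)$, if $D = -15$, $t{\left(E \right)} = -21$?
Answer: $-262517964$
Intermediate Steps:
$q{\left(G \right)} = 1 + G$ ($q{\left(G \right)} = G + 1 = 1 + G$)
$U = -476$ ($U = \left(3201 - 3656\right) - 21 = -455 - 21 = -476$)
$\left(\left(D - 26\right)^{2} + 15747\right) \left(U - 14587\right) = \left(\left(-15 - 26\right)^{2} + 15747\right) \left(-476 - 14587\right) = \left(\left(-15 - 26\right)^{2} + 15747\right) \left(-15063\right) = \left(\left(-41\right)^{2} + 15747\right) \left(-15063\right) = \left(1681 + 15747\right) \left(-15063\right) = 17428 \left(-15063\right) = -262517964$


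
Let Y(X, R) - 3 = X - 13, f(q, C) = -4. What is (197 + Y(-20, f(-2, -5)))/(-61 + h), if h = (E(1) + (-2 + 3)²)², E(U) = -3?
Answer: -167/57 ≈ -2.9298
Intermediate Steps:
Y(X, R) = -10 + X (Y(X, R) = 3 + (X - 13) = 3 + (-13 + X) = -10 + X)
h = 4 (h = (-3 + (-2 + 3)²)² = (-3 + 1²)² = (-3 + 1)² = (-2)² = 4)
(197 + Y(-20, f(-2, -5)))/(-61 + h) = (197 + (-10 - 20))/(-61 + 4) = (197 - 30)/(-57) = 167*(-1/57) = -167/57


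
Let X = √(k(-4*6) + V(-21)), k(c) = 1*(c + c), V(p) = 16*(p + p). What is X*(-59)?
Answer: -708*I*√5 ≈ -1583.1*I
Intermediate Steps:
V(p) = 32*p (V(p) = 16*(2*p) = 32*p)
k(c) = 2*c (k(c) = 1*(2*c) = 2*c)
X = 12*I*√5 (X = √(2*(-4*6) + 32*(-21)) = √(2*(-24) - 672) = √(-48 - 672) = √(-720) = 12*I*√5 ≈ 26.833*I)
X*(-59) = (12*I*√5)*(-59) = -708*I*√5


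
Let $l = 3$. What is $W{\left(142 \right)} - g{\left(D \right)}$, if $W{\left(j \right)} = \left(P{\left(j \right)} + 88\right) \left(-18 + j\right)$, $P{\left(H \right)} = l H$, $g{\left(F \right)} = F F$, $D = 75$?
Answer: $58111$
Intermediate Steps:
$g{\left(F \right)} = F^{2}$
$P{\left(H \right)} = 3 H$
$W{\left(j \right)} = \left(-18 + j\right) \left(88 + 3 j\right)$ ($W{\left(j \right)} = \left(3 j + 88\right) \left(-18 + j\right) = \left(88 + 3 j\right) \left(-18 + j\right) = \left(-18 + j\right) \left(88 + 3 j\right)$)
$W{\left(142 \right)} - g{\left(D \right)} = \left(-1584 + 3 \cdot 142^{2} + 34 \cdot 142\right) - 75^{2} = \left(-1584 + 3 \cdot 20164 + 4828\right) - 5625 = \left(-1584 + 60492 + 4828\right) - 5625 = 63736 - 5625 = 58111$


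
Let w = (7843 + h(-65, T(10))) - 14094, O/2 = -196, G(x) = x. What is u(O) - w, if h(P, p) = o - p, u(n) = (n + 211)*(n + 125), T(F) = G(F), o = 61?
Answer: 54527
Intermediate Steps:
T(F) = F
O = -392 (O = 2*(-196) = -392)
u(n) = (125 + n)*(211 + n) (u(n) = (211 + n)*(125 + n) = (125 + n)*(211 + n))
h(P, p) = 61 - p
w = -6200 (w = (7843 + (61 - 1*10)) - 14094 = (7843 + (61 - 10)) - 14094 = (7843 + 51) - 14094 = 7894 - 14094 = -6200)
u(O) - w = (26375 + (-392)² + 336*(-392)) - 1*(-6200) = (26375 + 153664 - 131712) + 6200 = 48327 + 6200 = 54527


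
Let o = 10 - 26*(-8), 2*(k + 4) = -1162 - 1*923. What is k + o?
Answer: -1657/2 ≈ -828.50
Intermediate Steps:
k = -2093/2 (k = -4 + (-1162 - 1*923)/2 = -4 + (-1162 - 923)/2 = -4 + (1/2)*(-2085) = -4 - 2085/2 = -2093/2 ≈ -1046.5)
o = 218 (o = 10 + 208 = 218)
k + o = -2093/2 + 218 = -1657/2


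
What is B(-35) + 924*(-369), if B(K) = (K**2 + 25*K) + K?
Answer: -340641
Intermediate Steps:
B(K) = K**2 + 26*K
B(-35) + 924*(-369) = -35*(26 - 35) + 924*(-369) = -35*(-9) - 340956 = 315 - 340956 = -340641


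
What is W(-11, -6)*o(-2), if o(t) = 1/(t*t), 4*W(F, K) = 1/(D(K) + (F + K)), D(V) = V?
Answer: -1/368 ≈ -0.0027174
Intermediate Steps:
W(F, K) = 1/(4*(F + 2*K)) (W(F, K) = 1/(4*(K + (F + K))) = 1/(4*(F + 2*K)))
o(t) = t⁻² (o(t) = 1/(t²) = t⁻²)
W(-11, -6)*o(-2) = (1/(4*(-11 + 2*(-6))))/(-2)² = (1/(4*(-11 - 12)))*(¼) = ((¼)/(-23))*(¼) = ((¼)*(-1/23))*(¼) = -1/92*¼ = -1/368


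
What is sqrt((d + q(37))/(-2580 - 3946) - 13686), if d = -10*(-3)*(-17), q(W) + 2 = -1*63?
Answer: I*sqrt(582864867286)/6526 ≈ 116.99*I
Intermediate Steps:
q(W) = -65 (q(W) = -2 - 1*63 = -2 - 63 = -65)
d = -510 (d = 30*(-17) = -510)
sqrt((d + q(37))/(-2580 - 3946) - 13686) = sqrt((-510 - 65)/(-2580 - 3946) - 13686) = sqrt(-575/(-6526) - 13686) = sqrt(-575*(-1/6526) - 13686) = sqrt(575/6526 - 13686) = sqrt(-89314261/6526) = I*sqrt(582864867286)/6526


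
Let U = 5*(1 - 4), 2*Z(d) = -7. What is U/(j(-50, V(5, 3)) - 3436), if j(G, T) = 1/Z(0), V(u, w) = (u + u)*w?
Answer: 35/8018 ≈ 0.0043652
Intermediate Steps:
Z(d) = -7/2 (Z(d) = (1/2)*(-7) = -7/2)
V(u, w) = 2*u*w (V(u, w) = (2*u)*w = 2*u*w)
j(G, T) = -2/7 (j(G, T) = 1/(-7/2) = -2/7)
U = -15 (U = 5*(-3) = -15)
U/(j(-50, V(5, 3)) - 3436) = -15/(-2/7 - 3436) = -15/(-24054/7) = -7/24054*(-15) = 35/8018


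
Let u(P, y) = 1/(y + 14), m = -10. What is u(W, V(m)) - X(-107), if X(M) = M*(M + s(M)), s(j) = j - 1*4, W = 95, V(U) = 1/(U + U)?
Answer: -6507934/279 ≈ -23326.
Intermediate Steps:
V(U) = 1/(2*U)
s(j) = -4 + j (s(j) = j - 4 = -4 + j)
X(M) = M*(-4 + 2*M) (X(M) = M*(M + (-4 + M)) = M*(-4 + 2*M))
u(P, y) = 1/(14 + y)
u(W, V(m)) - X(-107) = 1/(14 + (½)/(-10)) - 2*(-107)*(-2 - 107) = 1/(14 + (½)*(-⅒)) - 2*(-107)*(-109) = 1/(14 - 1/20) - 1*23326 = 1/(279/20) - 23326 = 20/279 - 23326 = -6507934/279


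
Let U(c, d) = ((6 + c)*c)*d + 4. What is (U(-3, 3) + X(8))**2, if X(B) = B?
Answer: 225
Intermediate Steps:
U(c, d) = 4 + c*d*(6 + c) (U(c, d) = (c*(6 + c))*d + 4 = c*d*(6 + c) + 4 = 4 + c*d*(6 + c))
(U(-3, 3) + X(8))**2 = ((4 + 3*(-3)**2 + 6*(-3)*3) + 8)**2 = ((4 + 3*9 - 54) + 8)**2 = ((4 + 27 - 54) + 8)**2 = (-23 + 8)**2 = (-15)**2 = 225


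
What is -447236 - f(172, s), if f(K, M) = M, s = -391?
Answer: -446845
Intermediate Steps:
-447236 - f(172, s) = -447236 - 1*(-391) = -447236 + 391 = -446845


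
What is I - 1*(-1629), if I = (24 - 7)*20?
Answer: 1969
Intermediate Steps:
I = 340 (I = 17*20 = 340)
I - 1*(-1629) = 340 - 1*(-1629) = 340 + 1629 = 1969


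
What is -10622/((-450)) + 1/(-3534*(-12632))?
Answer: 79030314331/3348111600 ≈ 23.604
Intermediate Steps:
-10622/((-450)) + 1/(-3534*(-12632)) = -10622/((-45*10)) - 1/3534*(-1/12632) = -10622/(-450) + 1/44641488 = -10622*(-1/450) + 1/44641488 = 5311/225 + 1/44641488 = 79030314331/3348111600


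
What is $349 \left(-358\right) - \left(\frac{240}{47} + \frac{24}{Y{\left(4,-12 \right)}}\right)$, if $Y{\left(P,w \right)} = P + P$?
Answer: $- \frac{5872655}{47} \approx -1.2495 \cdot 10^{5}$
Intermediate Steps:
$Y{\left(P,w \right)} = 2 P$
$349 \left(-358\right) - \left(\frac{240}{47} + \frac{24}{Y{\left(4,-12 \right)}}\right) = 349 \left(-358\right) - \left(3 + \frac{240}{47}\right) = -124942 - \left(\frac{240}{47} + \frac{24}{8}\right) = -124942 - \frac{381}{47} = - \frac{5872655}{47}$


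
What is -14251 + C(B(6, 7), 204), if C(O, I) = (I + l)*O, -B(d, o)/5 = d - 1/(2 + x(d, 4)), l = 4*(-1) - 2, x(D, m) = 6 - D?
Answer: -19696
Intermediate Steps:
l = -6 (l = -4 - 2 = -6)
B(d, o) = -5*d + 5/(8 - d) (B(d, o) = -5*(d - 1/(2 + (6 - d))) = -5*(d - 1/(8 - d)) = -5*d + 5/(8 - d))
C(O, I) = O*(-6 + I) (C(O, I) = (I - 6)*O = (-6 + I)*O = O*(-6 + I))
-14251 + C(B(6, 7), 204) = -14251 + (5*(-1 - 1*6**2 + 8*6)/(-8 + 6))*(-6 + 204) = -14251 + (5*(-1 - 1*36 + 48)/(-2))*198 = -14251 + (5*(-1/2)*(-1 - 36 + 48))*198 = -14251 + (5*(-1/2)*11)*198 = -14251 - 55/2*198 = -14251 - 5445 = -19696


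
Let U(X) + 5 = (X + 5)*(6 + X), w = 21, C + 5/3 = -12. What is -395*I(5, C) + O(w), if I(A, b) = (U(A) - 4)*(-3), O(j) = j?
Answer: 119706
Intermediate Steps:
C = -41/3 (C = -5/3 - 12 = -41/3 ≈ -13.667)
U(X) = -5 + (5 + X)*(6 + X) (U(X) = -5 + (X + 5)*(6 + X) = -5 + (5 + X)*(6 + X))
I(A, b) = -63 - 33*A - 3*A**2 (I(A, b) = ((25 + A**2 + 11*A) - 4)*(-3) = (21 + A**2 + 11*A)*(-3) = -63 - 33*A - 3*A**2)
-395*I(5, C) + O(w) = -395*(-63 - 33*5 - 3*5**2) + 21 = -395*(-63 - 165 - 3*25) + 21 = -395*(-63 - 165 - 75) + 21 = -395*(-303) + 21 = 119685 + 21 = 119706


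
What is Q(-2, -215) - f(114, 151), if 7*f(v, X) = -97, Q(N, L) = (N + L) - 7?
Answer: -1471/7 ≈ -210.14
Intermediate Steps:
Q(N, L) = -7 + L + N (Q(N, L) = (L + N) - 7 = -7 + L + N)
f(v, X) = -97/7 (f(v, X) = (⅐)*(-97) = -97/7)
Q(-2, -215) - f(114, 151) = (-7 - 215 - 2) - 1*(-97/7) = -224 + 97/7 = -1471/7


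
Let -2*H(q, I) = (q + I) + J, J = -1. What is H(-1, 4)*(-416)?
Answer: 416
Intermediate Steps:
H(q, I) = ½ - I/2 - q/2 (H(q, I) = -((q + I) - 1)/2 = -((I + q) - 1)/2 = -(-1 + I + q)/2 = ½ - I/2 - q/2)
H(-1, 4)*(-416) = (½ - ½*4 - ½*(-1))*(-416) = (½ - 2 + ½)*(-416) = -1*(-416) = 416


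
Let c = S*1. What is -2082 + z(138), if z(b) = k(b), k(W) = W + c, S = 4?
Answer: -1940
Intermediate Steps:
c = 4 (c = 4*1 = 4)
k(W) = 4 + W (k(W) = W + 4 = 4 + W)
z(b) = 4 + b
-2082 + z(138) = -2082 + (4 + 138) = -2082 + 142 = -1940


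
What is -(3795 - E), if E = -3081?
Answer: -6876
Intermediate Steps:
-(3795 - E) = -(3795 - 1*(-3081)) = -(3795 + 3081) = -1*6876 = -6876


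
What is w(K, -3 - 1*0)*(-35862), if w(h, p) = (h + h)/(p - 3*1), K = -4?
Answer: -47816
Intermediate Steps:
w(h, p) = 2*h/(-3 + p) (w(h, p) = (2*h)/(p - 3) = (2*h)/(-3 + p) = 2*h/(-3 + p))
w(K, -3 - 1*0)*(-35862) = (2*(-4)/(-3 + (-3 - 1*0)))*(-35862) = (2*(-4)/(-3 + (-3 + 0)))*(-35862) = (2*(-4)/(-3 - 3))*(-35862) = (2*(-4)/(-6))*(-35862) = (2*(-4)*(-⅙))*(-35862) = (4/3)*(-35862) = -47816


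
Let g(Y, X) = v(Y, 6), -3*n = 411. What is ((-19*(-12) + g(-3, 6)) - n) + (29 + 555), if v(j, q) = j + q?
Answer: 952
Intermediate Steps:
n = -137 (n = -⅓*411 = -137)
g(Y, X) = 6 + Y (g(Y, X) = Y + 6 = 6 + Y)
((-19*(-12) + g(-3, 6)) - n) + (29 + 555) = ((-19*(-12) + (6 - 3)) - 1*(-137)) + (29 + 555) = ((228 + 3) + 137) + 584 = (231 + 137) + 584 = 368 + 584 = 952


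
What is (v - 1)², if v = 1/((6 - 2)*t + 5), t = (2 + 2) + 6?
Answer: 1936/2025 ≈ 0.95605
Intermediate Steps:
t = 10 (t = 4 + 6 = 10)
v = 1/45 (v = 1/((6 - 2)*10 + 5) = 1/(4*10 + 5) = 1/(40 + 5) = 1/45 ≈ 0.022222)
(v - 1)² = (1/45 - 1)² = (-44/45)² = 1936/2025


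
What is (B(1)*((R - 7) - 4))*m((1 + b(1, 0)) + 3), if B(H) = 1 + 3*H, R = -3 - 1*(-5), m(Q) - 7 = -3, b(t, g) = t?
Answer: -144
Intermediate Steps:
m(Q) = 4 (m(Q) = 7 - 3 = 4)
R = 2 (R = -3 + 5 = 2)
(B(1)*((R - 7) - 4))*m((1 + b(1, 0)) + 3) = ((1 + 3*1)*((2 - 7) - 4))*4 = ((1 + 3)*(-5 - 4))*4 = (4*(-9))*4 = -36*4 = -144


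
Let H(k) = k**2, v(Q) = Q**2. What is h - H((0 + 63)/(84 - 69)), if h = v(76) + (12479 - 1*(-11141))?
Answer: 734459/25 ≈ 29378.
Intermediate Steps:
h = 29396 (h = 76**2 + (12479 - 1*(-11141)) = 5776 + (12479 + 11141) = 5776 + 23620 = 29396)
h - H((0 + 63)/(84 - 69)) = 29396 - ((0 + 63)/(84 - 69))**2 = 29396 - (63/15)**2 = 29396 - (63*(1/15))**2 = 29396 - (21/5)**2 = 29396 - 1*441/25 = 29396 - 441/25 = 734459/25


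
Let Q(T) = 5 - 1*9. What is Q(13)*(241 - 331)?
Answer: 360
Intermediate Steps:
Q(T) = -4 (Q(T) = 5 - 9 = -4)
Q(13)*(241 - 331) = -4*(241 - 331) = -4*(-90) = 360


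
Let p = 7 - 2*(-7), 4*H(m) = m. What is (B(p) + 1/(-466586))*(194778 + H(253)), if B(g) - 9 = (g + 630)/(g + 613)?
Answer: 288958007258665/147907762 ≈ 1.9536e+6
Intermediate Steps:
H(m) = m/4
p = 21 (p = 7 + 14 = 21)
B(g) = 9 + (630 + g)/(613 + g) (B(g) = 9 + (g + 630)/(g + 613) = 9 + (630 + g)/(613 + g))
(B(p) + 1/(-466586))*(194778 + H(253)) = ((6147 + 10*21)/(613 + 21) + 1/(-466586))*(194778 + (1/4)*253) = ((6147 + 210)/634 - 1/466586)*(194778 + 253/4) = ((1/634)*6357 - 1/466586)*(779365/4) = (6357/634 - 1/466586)*(779365/4) = (741521642/73953881)*(779365/4) = 288958007258665/147907762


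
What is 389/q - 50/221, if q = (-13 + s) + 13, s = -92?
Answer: -90569/20332 ≈ -4.4545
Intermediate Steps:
q = -92 (q = (-13 - 92) + 13 = -105 + 13 = -92)
389/q - 50/221 = 389/(-92) - 50/221 = 389*(-1/92) - 50*1/221 = -389/92 - 50/221 = -90569/20332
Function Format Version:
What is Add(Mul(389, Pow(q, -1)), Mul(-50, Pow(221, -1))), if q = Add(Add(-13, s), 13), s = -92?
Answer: Rational(-90569, 20332) ≈ -4.4545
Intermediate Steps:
q = -92 (q = Add(Add(-13, -92), 13) = Add(-105, 13) = -92)
Add(Mul(389, Pow(q, -1)), Mul(-50, Pow(221, -1))) = Add(Mul(389, Pow(-92, -1)), Mul(-50, Pow(221, -1))) = Add(Mul(389, Rational(-1, 92)), Mul(-50, Rational(1, 221))) = Add(Rational(-389, 92), Rational(-50, 221)) = Rational(-90569, 20332)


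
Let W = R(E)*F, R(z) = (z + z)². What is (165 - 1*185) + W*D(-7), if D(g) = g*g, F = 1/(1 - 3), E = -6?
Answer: -3548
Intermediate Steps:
F = -½ (F = 1/(-2) = -½ ≈ -0.50000)
D(g) = g²
R(z) = 4*z² (R(z) = (2*z)² = 4*z²)
W = -72 (W = (4*(-6)²)*(-½) = (4*36)*(-½) = 144*(-½) = -72)
(165 - 1*185) + W*D(-7) = (165 - 1*185) - 72*(-7)² = (165 - 185) - 72*49 = -20 - 3528 = -3548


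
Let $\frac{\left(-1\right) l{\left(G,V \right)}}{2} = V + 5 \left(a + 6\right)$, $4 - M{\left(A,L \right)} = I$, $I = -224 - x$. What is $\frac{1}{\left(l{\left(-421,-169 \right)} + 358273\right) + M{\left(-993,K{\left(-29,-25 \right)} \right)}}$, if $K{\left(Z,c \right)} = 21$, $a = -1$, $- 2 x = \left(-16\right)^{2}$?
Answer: $\frac{1}{358661} \approx 2.7881 \cdot 10^{-6}$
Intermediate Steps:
$x = -128$ ($x = - \frac{\left(-16\right)^{2}}{2} = \left(- \frac{1}{2}\right) 256 = -128$)
$I = -96$ ($I = -224 - -128 = -224 + 128 = -96$)
$M{\left(A,L \right)} = 100$ ($M{\left(A,L \right)} = 4 - -96 = 4 + 96 = 100$)
$l{\left(G,V \right)} = -50 - 2 V$ ($l{\left(G,V \right)} = - 2 \left(V + 5 \left(-1 + 6\right)\right) = - 2 \left(V + 5 \cdot 5\right) = - 2 \left(V + 25\right) = - 2 \left(25 + V\right) = -50 - 2 V$)
$\frac{1}{\left(l{\left(-421,-169 \right)} + 358273\right) + M{\left(-993,K{\left(-29,-25 \right)} \right)}} = \frac{1}{\left(\left(-50 - -338\right) + 358273\right) + 100} = \frac{1}{\left(\left(-50 + 338\right) + 358273\right) + 100} = \frac{1}{\left(288 + 358273\right) + 100} = \frac{1}{358561 + 100} = \frac{1}{358661}$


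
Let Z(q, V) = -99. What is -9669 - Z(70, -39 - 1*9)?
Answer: -9570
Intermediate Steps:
-9669 - Z(70, -39 - 1*9) = -9669 - 1*(-99) = -9669 + 99 = -9570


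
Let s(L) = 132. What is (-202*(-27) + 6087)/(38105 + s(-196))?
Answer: 11541/38237 ≈ 0.30183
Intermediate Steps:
(-202*(-27) + 6087)/(38105 + s(-196)) = (-202*(-27) + 6087)/(38105 + 132) = (5454 + 6087)/38237 = 11541*(1/38237) = 11541/38237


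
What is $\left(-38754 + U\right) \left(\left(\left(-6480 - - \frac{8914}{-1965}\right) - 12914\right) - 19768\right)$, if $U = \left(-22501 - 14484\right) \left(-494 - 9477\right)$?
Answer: $- \frac{28378956339360164}{1965} \approx -1.4442 \cdot 10^{13}$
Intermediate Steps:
$U = 368777435$ ($U = \left(-36985\right) \left(-9971\right) = 368777435$)
$\left(-38754 + U\right) \left(\left(\left(-6480 - - \frac{8914}{-1965}\right) - 12914\right) - 19768\right) = \left(-38754 + 368777435\right) \left(\left(\left(-6480 - - \frac{8914}{-1965}\right) - 12914\right) - 19768\right) = 368738681 \left(\left(\left(-6480 - \left(-8914\right) \left(- \frac{1}{1965}\right)\right) - 12914\right) - 19768\right) = 368738681 \left(\left(\left(-6480 - \frac{8914}{1965}\right) - 12914\right) - 19768\right) = 368738681 \left(\left(- \frac{12742114}{1965} - 12914\right) - 19768\right) = 368738681 \left(- \frac{38118124}{1965} - 19768\right) = 368738681 \left(- \frac{76962244}{1965}\right) = - \frac{28378956339360164}{1965}$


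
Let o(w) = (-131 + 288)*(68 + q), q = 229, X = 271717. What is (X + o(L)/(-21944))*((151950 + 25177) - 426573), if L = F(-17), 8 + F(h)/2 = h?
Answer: -743662286767337/10972 ≈ -6.7778e+10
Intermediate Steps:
F(h) = -16 + 2*h
L = -50 (L = -16 + 2*(-17) = -16 - 34 = -50)
o(w) = 46629 (o(w) = (-131 + 288)*(68 + 229) = 157*297 = 46629)
(X + o(L)/(-21944))*((151950 + 25177) - 426573) = (271717 + 46629/(-21944))*((151950 + 25177) - 426573) = (271717 + 46629*(-1/21944))*(177127 - 426573) = (271717 - 46629/21944)*(-249446) = (5962511219/21944)*(-249446) = -743662286767337/10972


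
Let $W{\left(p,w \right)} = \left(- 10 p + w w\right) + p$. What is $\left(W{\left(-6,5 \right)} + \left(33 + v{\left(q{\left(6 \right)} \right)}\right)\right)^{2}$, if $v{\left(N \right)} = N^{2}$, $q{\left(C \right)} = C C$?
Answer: $1982464$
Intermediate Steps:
$q{\left(C \right)} = C^{2}$
$W{\left(p,w \right)} = w^{2} - 9 p$ ($W{\left(p,w \right)} = \left(- 10 p + w^{2}\right) + p = \left(w^{2} - 10 p\right) + p = w^{2} - 9 p$)
$\left(W{\left(-6,5 \right)} + \left(33 + v{\left(q{\left(6 \right)} \right)}\right)\right)^{2} = \left(\left(5^{2} - -54\right) + \left(33 + \left(6^{2}\right)^{2}\right)\right)^{2} = \left(\left(25 + 54\right) + \left(33 + 36^{2}\right)\right)^{2} = \left(79 + \left(33 + 1296\right)\right)^{2} = \left(79 + 1329\right)^{2} = 1408^{2} = 1982464$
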